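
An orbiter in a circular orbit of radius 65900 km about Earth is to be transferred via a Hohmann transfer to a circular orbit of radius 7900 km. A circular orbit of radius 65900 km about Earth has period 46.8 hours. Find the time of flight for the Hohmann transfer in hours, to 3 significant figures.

t = 9.80 hours

From Kepler's third law T² = 4π²r³/μ at r = 65900 km, T = 46.8 hours = 46.8 × 3600 s = 1.6848×10^5 s: μ = 4π²r³/T² = 3.98033×10^5 km³/s².
Semi-major axis of the transfer orbit: a_t = (65900 + 7900)/2 = 36900 km.
Transfer time t = π√(a_t³/μ) = π√((36900)³ / 3.98033×10^5) = 35296 s.
Converting: 35296 s ÷ 3600 s/hour = 9.80 hours.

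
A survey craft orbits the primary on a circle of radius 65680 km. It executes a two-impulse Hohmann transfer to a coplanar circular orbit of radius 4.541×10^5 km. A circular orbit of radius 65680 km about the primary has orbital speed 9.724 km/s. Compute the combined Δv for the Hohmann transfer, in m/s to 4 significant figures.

From the circular-orbit relation v² = μ/r at r = 65680 km: μ = v²r = (9.724)² × 65680 = 6.21045×10^6 km³/s².
Semi-major axis of the transfer orbit: a_t = (65680 + 4.541×10^5)/2 = 2.5989×10^5 km.
Circular speed at r₁: v₁ = √(μ/r₁) = √(6.21045×10^6/65680) = 9.7240 km/s.
On the transfer ellipse at r₁, vis-viva gives v_p = √[μ(2/r₁ − 1/a_t)] = 12.854 km/s.
First burn Δv₁ = |v_p − v₁| = 3.130 km/s.
At r₂, v₂ = √(μ/r₂) = 3.698 km/s.
Transfer-orbit speed at r₂: v_a = √[μ(2/r₂ − 1/a_t)] = 1.859 km/s.
Second burn Δv₂ = |v₂ − v_a| = 1.839 km/s.
Δv = Δv₁ + Δv₂ = 3.130 + 1.839 = 4.969 km/s.

Δv = 4969 m/s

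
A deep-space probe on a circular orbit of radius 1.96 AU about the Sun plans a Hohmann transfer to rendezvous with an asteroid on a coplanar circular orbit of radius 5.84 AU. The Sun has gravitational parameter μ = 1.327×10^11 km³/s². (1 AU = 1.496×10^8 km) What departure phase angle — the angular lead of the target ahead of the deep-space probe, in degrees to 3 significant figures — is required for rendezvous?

φ = 81.8°

In km: r₁ = 1.96 × 1.496×10^8 = 2.93216×10^8 km; r₂ = 5.84 × 1.496×10^8 = 8.73664×10^8 km.
The Hohmann ellipse has a_t = (r₁ + r₂)/2 = 5.8344×10^8 km.
Transfer time t = π√(a_t³/μ) = 1.21537×10^8 s.
Target angular speed ω₂ = √(μ/r₂³) = 1.41065×10^-8 rad/s.
Angle swept by the target during transfer: ω₂·t = 1.7145 rad = 98.23°.
The deep-space probe traverses 180° on the transfer ellipse, so the target must lead by 180° − 98.23° = 81.8°.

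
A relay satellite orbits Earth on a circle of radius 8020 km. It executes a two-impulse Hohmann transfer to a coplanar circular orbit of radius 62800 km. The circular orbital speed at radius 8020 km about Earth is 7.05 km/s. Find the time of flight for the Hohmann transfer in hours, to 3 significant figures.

From the circular-orbit relation v² = μ/r at r = 8020 km: μ = v²r = (7.05)² × 8020 = 3.98614×10^5 km³/s².
The Hohmann ellipse has a_t = (r₁ + r₂)/2 = 35410 km.
Transfer time t = π√(a_t³/μ) = π√((35410)³ / 3.98614×10^5) = 33160 s.
Converting: 33160 s ÷ 3600 s/hour = 9.21 hours.

t = 9.21 hours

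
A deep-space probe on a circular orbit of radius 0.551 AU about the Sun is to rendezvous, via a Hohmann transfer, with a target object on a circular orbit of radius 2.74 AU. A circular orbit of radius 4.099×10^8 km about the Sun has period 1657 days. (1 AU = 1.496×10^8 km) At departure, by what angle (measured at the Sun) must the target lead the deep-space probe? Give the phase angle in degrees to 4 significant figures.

φ = 96.23°

From Kepler's third law T² = 4π²r³/μ at r = 4.099×10^8 km, T = 1657 days = 1657 × 86400 s = 1.431648×10^8 s: μ = 4π²r³/T² = 1.32654×10^11 km³/s².
In km: r₁ = 0.551 × 1.496×10^8 = 8.24296×10^7 km; r₂ = 2.74 × 1.496×10^8 = 4.09904×10^8 km.
Semi-major axis of the transfer orbit: a_t = (8.24296×10^7 + 4.09904×10^8)/2 = 2.461668×10^8 km.
Transfer time t = π√(a_t³/μ) = 3.331×10^7 s.
The target's mean motion on its circular orbit is ω₂ = √(μ/r₂³) = 4.389×10^-8 rad/s.
Angle swept by the target during transfer: ω₂·t = 1.462 rad = 83.77°.
The deep-space probe traverses 180° on the transfer ellipse, so the target must lead by 180° − 83.77° = 96.23°.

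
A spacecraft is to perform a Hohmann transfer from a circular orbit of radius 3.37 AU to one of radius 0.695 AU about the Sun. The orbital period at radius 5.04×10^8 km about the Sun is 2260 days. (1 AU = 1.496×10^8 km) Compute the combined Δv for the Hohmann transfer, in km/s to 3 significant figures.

From Kepler's third law T² = 4π²r³/μ at r = 5.04×10^8 km, T = 2260 days = 2260 × 86400 s = 1.95264×10^8 s: μ = 4π²r³/T² = 1.32558×10^11 km³/s².
In km: r₁ = 3.37 × 1.496×10^8 = 5.04152×10^8 km; r₂ = 0.695 × 1.496×10^8 = 1.03972×10^8 km.
Transfer-ellipse semi-major axis a_t = (r₁ + r₂)/2 = (5.04152×10^8 + 1.03972×10^8)/2 = 3.04062×10^8 km.
At r₁ the circular-orbit speed is v₁ = √(μ/r₁) = 16.215 km/s.
Transfer-orbit speed at r₁ (vis-viva equation): v_a = √[μ(2/r₁ − 1/a_t)] = 9.4820 km/s.
First burn Δv₁ = |v_a − v₁| = 6.733 km/s.
At r₂, v₂ = √(μ/r₂) = 35.71 km/s.
Transfer-orbit speed at r₂: v_p = √[μ(2/r₂ − 1/a_t)] = 45.98 km/s.
Second burn Δv₂ = |v₂ − v_p| = 10.27 km/s.
Total Δv = Δv₁ + Δv₂ = 17.00 km/s.

Δv = 17.0 km/s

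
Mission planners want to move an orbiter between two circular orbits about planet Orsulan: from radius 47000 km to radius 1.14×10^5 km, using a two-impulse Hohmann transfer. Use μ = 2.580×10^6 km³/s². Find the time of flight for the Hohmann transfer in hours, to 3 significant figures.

Semi-major axis of the transfer orbit: a_t = (47000 + 1.140×10^5)/2 = 80500 km.
Transfer time t = π√(a_t³/μ) = π√((80500)³ / 2.580×10^6) = 44670 s.
Converting: 44670 s ÷ 3600 s/hour = 12.4 hours.

t = 12.4 hours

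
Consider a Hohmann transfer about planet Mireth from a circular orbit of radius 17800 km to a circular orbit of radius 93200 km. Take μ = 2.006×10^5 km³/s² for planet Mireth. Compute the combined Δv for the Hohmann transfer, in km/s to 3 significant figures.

Δv = 1.63 km/s

The Hohmann ellipse has a_t = (r₁ + r₂)/2 = 55500 km.
At r₁ the circular-orbit speed is v₁ = √(μ/r₁) = 3.357032 km/s.
Transfer-orbit speed at r₁ (vis-viva equation): v_p = √[μ(2/r₁ − 1/a_t)] = 4.350277 km/s.
First burn Δv₁ = |v_p − v₁| = 0.9932 km/s.
At r₂, v₂ = √(μ/r₂) = 1.467 km/s.
Transfer-orbit speed at r₂: v_a = √[μ(2/r₂ − 1/a_t)] = 0.8308 km/s.
Second burn Δv₂ = |v₂ − v_a| = 0.6362 km/s.
Δv = Δv₁ + Δv₂ = 0.9932 + 0.6362 = 1.629 km/s.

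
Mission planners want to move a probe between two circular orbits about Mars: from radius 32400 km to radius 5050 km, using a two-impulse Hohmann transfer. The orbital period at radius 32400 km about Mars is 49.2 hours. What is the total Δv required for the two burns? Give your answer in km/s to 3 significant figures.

From Kepler's third law T² = 4π²r³/μ at r = 32400 km, T = 49.2 hours = 49.2 × 3600 s = 1.7712×10^5 s: μ = 4π²r³/T² = 42801.6 km³/s².
Transfer-ellipse semi-major axis a_t = (r₁ + r₂)/2 = (32400 + 5050)/2 = 18725 km.
At r₁ the circular-orbit speed is v₁ = √(μ/r₁) = 1.1494 km/s.
On the transfer ellipse at r₁, vis-viva equation gives v_a = √[μ(2/r₁ − 1/a_t)] = 0.59689 km/s.
First burn Δv₁ = |v_a − v₁| = 0.5525 km/s.
At r₂, v₂ = √(μ/r₂) = 2.911281 km/s.
Transfer-orbit speed at r₂: v_p = √[μ(2/r₂ − 1/a_t)] = 3.829532 km/s.
Second burn Δv₂ = |v₂ − v_p| = 0.9183 km/s.
Δv = Δv₁ + Δv₂ = 0.5525 + 0.9183 = 1.471 km/s.

Δv = 1.47 km/s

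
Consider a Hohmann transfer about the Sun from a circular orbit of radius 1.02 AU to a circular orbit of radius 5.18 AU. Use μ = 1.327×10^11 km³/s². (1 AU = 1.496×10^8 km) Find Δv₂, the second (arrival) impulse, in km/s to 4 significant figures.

Δv₂ = 5.580 km/s

In km: r₁ = 1.02 × 1.496×10^8 = 1.52592×10^8 km; r₂ = 5.18 × 1.496×10^8 = 7.74928×10^8 km.
The Hohmann ellipse has a_t = (r₁ + r₂)/2 = 4.6376×10^8 km.
Circular speed at r = 7.74928×10^8 km: v_c = √(μ/r) = 13.086 km/s.
Transfer-orbit speed at the same r (vis-viva, a = a_t): v_t = √[μ(2/r − 1/a_t)] = 7.5063 km/s.
Δv₂ = |v_t − v_c| = |7.5063 − 13.086| = 5.580 km/s.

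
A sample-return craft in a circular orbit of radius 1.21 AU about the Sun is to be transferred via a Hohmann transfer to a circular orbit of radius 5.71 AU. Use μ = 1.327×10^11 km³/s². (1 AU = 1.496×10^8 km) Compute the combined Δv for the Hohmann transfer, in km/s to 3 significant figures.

Δv = 12.8 km/s

In km: r₁ = 1.21 × 1.496×10^8 = 1.81016×10^8 km; r₂ = 5.71 × 1.496×10^8 = 8.54216×10^8 km.
Transfer-ellipse semi-major axis a_t = (r₁ + r₂)/2 = (1.81016×10^8 + 8.54216×10^8)/2 = 5.17616×10^8 km.
At r₁ the circular-orbit speed is v₁ = √(μ/r₁) = 27.0755 km/s.
Transfer-orbit speed at r₁ (vis-viva equation): v_p = √[μ(2/r₁ − 1/a_t)] = 34.7822 km/s.
First burn Δv₁ = |v_p − v₁| = 7.707 km/s.
Circular speed at r₂: v₂ = √(μ/r₂) = 12.464 km/s.
Transfer-orbit speed at r₂: v_a = √[μ(2/r₂ − 1/a_t)] = 7.3707 km/s.
Second burn Δv₂ = |v₂ − v_a| = 5.093 km/s.
Total Δv = Δv₁ + Δv₂ = 12.80 km/s.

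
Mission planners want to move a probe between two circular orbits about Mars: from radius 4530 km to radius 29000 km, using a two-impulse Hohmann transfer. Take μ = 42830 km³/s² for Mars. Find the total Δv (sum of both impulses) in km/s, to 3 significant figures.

Δv = 1.55 km/s

Semi-major axis of the transfer orbit: a_t = (4530 + 29000)/2 = 16765 km.
Circular speed at r₁: v₁ = √(μ/r₁) = √(42830/4530) = 3.0749 km/s.
Transfer-orbit speed at r₁ (vis-viva): v_p = √[μ(2/r₁ − 1/a_t)] = 4.0441 km/s.
First burn Δv₁ = |v_p − v₁| = 0.9692 km/s.
Circular speed at r₂: v₂ = √(μ/r₂) = 1.2153 km/s.
Transfer-orbit speed at r₂: v_a = √[μ(2/r₂ − 1/a_t)] = 0.63172 km/s.
Second burn Δv₂ = |v₂ − v_a| = 0.5836 km/s.
Δv = Δv₁ + Δv₂ = 0.9692 + 0.5836 = 1.553 km/s.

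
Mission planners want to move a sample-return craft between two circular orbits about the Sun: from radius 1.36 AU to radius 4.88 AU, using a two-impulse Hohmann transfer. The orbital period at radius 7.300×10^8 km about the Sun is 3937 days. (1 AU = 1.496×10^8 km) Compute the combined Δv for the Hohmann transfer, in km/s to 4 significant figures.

From Kepler's third law T² = 4π²r³/μ at r = 7.300×10^8 km, T = 3937 days = 3937 × 86400 s = 3.401568×10^8 s: μ = 4π²r³/T² = 1.32730×10^11 km³/s².
In km: r₁ = 1.36 × 1.496×10^8 = 2.03456×10^8 km; r₂ = 4.88 × 1.496×10^8 = 7.30048×10^8 km.
Semi-major axis of the transfer orbit: a_t = (2.03456×10^8 + 7.30048×10^8)/2 = 4.66752×10^8 km.
At r₁ the circular-orbit speed is v₁ = √(μ/r₁) = 25.5417 km/s.
Transfer-orbit speed at r₁ (vis-viva): v_p = √[μ(2/r₁ − 1/a_t)] = 31.9435 km/s.
First burn Δv₁ = |v_p − v₁| = 6.402 km/s.
Circular speed at r₂: v₂ = √(μ/r₂) = 13.4837 km/s.
Transfer-orbit speed at r₂: v_a = √[μ(2/r₂ − 1/a_t)] = 8.90228 km/s.
Second burn Δv₂ = |v₂ − v_a| = 4.581 km/s.
Total Δv = Δv₁ + Δv₂ = 10.98 km/s.

Δv = 10.98 km/s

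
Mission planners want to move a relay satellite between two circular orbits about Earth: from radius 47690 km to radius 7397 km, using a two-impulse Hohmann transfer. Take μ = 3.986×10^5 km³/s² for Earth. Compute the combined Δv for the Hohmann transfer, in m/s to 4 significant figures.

Δv = 3711 m/s

Transfer-ellipse semi-major axis a_t = (r₁ + r₂)/2 = (47690 + 7397)/2 = 27543.5 km.
Circular speed at r₁: v₁ = √(μ/r₁) = √(3.986×10^5/47690) = 2.8910 km/s.
Transfer-orbit speed at r₁ (vis-viva equation): v_a = √[μ(2/r₁ − 1/a_t)] = 1.4982 km/s.
First burn Δv₁ = |v_a − v₁| = 1.3928 km/s.
Circular speed at r₂: v₂ = √(μ/r₂) = 7.3408 km/s.
Transfer-orbit speed at r₂: v_p = √[μ(2/r₂ − 1/a_t)] = 9.6593 km/s.
Second burn Δv₂ = |v₂ − v_p| = 2.3185 km/s.
Total Δv = Δv₁ + Δv₂ = 3.711 km/s.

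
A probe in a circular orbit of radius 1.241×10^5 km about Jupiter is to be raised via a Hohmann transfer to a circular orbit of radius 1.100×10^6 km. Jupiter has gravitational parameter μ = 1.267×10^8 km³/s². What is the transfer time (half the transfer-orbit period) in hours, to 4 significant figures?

t = 37.12 hours

Semi-major axis of the transfer orbit: a_t = (1.241×10^5 + 1.100×10^6)/2 = 6.1205×10^5 km.
By Kepler's third law the transfer-orbit period is T = 2π√(a_t³/μ), so t = T/2 = 1.3364×10^5 s.
Converting: 1.3364×10^5 s ÷ 3600 s/hour = 37.12 hours.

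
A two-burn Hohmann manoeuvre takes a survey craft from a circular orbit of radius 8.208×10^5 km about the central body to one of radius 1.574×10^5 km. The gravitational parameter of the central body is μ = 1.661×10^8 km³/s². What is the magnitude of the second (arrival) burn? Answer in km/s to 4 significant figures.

Transfer-ellipse semi-major axis a_t = (r₁ + r₂)/2 = (8.208×10^5 + 1.574×10^5)/2 = 4.891×10^5 km.
On the circular orbit at r = 1.574×10^5 km, v_c = √(μ/r) = 32.485 km/s.
Transfer-orbit speed at the same r (vis-viva, a = a_t): v_t = √[μ(2/r − 1/a_t)] = 42.083 km/s.
Δv₂ = |v_t − v_c| = |42.083 − 32.485| = 9.598 km/s.

Δv₂ = 9.598 km/s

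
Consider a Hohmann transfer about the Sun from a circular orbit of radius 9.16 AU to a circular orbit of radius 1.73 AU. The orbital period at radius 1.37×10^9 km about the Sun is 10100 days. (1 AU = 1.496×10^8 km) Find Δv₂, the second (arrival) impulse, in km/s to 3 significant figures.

From Kepler's third law T² = 4π²r³/μ at r = 1.37×10^9 km, T = 10100 days = 10100 × 86400 s = 8.7264×10^8 s: μ = 4π²r³/T² = 1.33306×10^11 km³/s².
In km: r₁ = 9.16 × 1.496×10^8 = 1.370336×10^9 km; r₂ = 1.73 × 1.496×10^8 = 2.58808×10^8 km.
Transfer-ellipse semi-major axis a_t = (r₁ + r₂)/2 = (1.370336×10^9 + 2.58808×10^8)/2 = 8.14572×10^8 km.
Circular speed at r = 2.58808×10^8 km: v_c = √(μ/r) = 22.695 km/s.
Transfer-orbit speed at the same r (vis-viva, a = a_t): v_t = √[μ(2/r − 1/a_t)] = 29.436 km/s.
Δv₂ = |v_t − v_c| = |29.436 − 22.695| = 6.741 km/s.

Δv₂ = 6.74 km/s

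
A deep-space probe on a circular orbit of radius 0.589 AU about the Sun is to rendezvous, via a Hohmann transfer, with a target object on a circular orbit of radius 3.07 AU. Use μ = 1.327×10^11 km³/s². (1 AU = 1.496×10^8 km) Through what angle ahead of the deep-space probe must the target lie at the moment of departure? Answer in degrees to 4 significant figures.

φ = 97.19°

In km: r₁ = 0.589 × 1.496×10^8 = 8.81144×10^7 km; r₂ = 3.07 × 1.496×10^8 = 4.59272×10^8 km.
Semi-major axis of the transfer orbit: a_t = (8.81144×10^7 + 4.59272×10^8)/2 = 2.736932×10^8 km.
Transfer time t = π√(a_t³/μ) = 3.905×10^7 s.
Target angular speed ω₂ = √(μ/r₂³) = 3.701×10^-8 rad/s.
Angle swept by the target during transfer: ω₂·t = 1.44524 rad = 82.81°.
Arrival is 180° from departure on the ellipse, so φ = 180° − 82.81° = 97.19°.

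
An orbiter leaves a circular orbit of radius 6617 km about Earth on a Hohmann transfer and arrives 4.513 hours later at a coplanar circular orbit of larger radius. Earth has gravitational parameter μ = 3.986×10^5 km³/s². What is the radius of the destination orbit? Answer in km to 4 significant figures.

Transfer time t = 4.513 hours = 16246.8 s, and t = π√(a_t³/μ).
So a_t = (μ t²/π²)^(1/3) = (3.986×10^5 × (16246.8)² / π²)^(1/3) = 22009 km.
Since a_t = (r₁ + r₂)/2, r₂ = 2a_t − r₁ = 2×22009 − 6617 = 37401 km.

r₂ = 37400 km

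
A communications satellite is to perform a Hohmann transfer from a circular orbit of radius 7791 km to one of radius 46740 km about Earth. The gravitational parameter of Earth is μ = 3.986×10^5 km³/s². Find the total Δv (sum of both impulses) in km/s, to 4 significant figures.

Semi-major axis of the transfer orbit: a_t = (7791 + 46740)/2 = 27265.5 km.
Circular speed at r₁: v₁ = √(μ/r₁) = √(3.986×10^5/7791) = 7.15273 km/s.
Transfer-orbit speed at r₁ (vis-viva): v_p = √[μ(2/r₁ − 1/a_t)] = 9.36504 km/s.
First burn Δv₁ = |v_p − v₁| = 2.21231 km/s.
Circular speed at r₂: v₂ = √(μ/r₂) = 2.92028 km/s.
Transfer-orbit speed at r₂: v_a = √[μ(2/r₂ − 1/a_t)] = 1.56104 km/s.
Second burn Δv₂ = |v₂ − v_a| = 1.35924 km/s.
Total Δv = Δv₁ + Δv₂ = 3.572 km/s.

Δv = 3.572 km/s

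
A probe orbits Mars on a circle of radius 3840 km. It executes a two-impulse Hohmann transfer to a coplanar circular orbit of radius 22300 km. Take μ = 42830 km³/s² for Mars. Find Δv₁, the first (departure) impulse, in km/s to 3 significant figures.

Semi-major axis of the transfer orbit: a_t = (3840 + 22300)/2 = 13070 km.
Circular speed at r = 3840 km: v_c = √(μ/r) = 3.3397 km/s.
Vis-viva on the transfer ellipse at r = 3840 km gives v_t = √[μ(2/r − 1/a_t)] = 4.3624 km/s.
Δv₁ = |v_t − v_c| = |4.3624 − 3.3397| = 1.023 km/s.

Δv₁ = 1.02 km/s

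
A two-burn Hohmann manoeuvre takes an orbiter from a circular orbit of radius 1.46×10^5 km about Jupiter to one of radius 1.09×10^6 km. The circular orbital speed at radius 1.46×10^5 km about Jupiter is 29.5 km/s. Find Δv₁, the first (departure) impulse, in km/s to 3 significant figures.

Δv₁ = 9.68 km/s

From the circular-orbit relation v² = μ/r at r = 1.46×10^5 km: μ = v²r = (29.5)² × 1.46×10^5 = 1.27056×10^8 km³/s².
Semi-major axis of the transfer orbit: a_t = (1.460×10^5 + 1.090×10^6)/2 = 6.180×10^5 km.
Circular speed at r = 1.460×10^5 km: v_c = √(μ/r) = 29.500 km/s.
Transfer-orbit speed at the same r (vis-viva, a = a_t): v_t = √[μ(2/r − 1/a_t)] = 39.178 km/s.
Δv₁ = |v_t − v_c| = |39.178 − 29.500| = 9.678 km/s.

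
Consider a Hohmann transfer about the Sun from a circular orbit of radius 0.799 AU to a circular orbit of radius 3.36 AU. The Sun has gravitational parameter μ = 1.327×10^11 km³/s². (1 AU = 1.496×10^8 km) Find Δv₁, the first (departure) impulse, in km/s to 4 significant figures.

Δv₁ = 9.034 km/s

In km: r₁ = 0.799 × 1.496×10^8 = 1.195304×10^8 km; r₂ = 3.36 × 1.496×10^8 = 5.02656×10^8 km.
Semi-major axis of the transfer orbit: a_t = (1.195304×10^8 + 5.02656×10^8)/2 = 3.110932×10^8 km.
On the circular orbit at r = 1.195304×10^8 km, v_c = √(μ/r) = 33.319 km/s.
Vis-viva on the transfer ellipse at r = 1.195304×10^8 km gives v_t = √[μ(2/r − 1/a_t)] = 42.353 km/s.
Δv₁ = |v_t − v_c| = |42.353 − 33.319| = 9.034 km/s.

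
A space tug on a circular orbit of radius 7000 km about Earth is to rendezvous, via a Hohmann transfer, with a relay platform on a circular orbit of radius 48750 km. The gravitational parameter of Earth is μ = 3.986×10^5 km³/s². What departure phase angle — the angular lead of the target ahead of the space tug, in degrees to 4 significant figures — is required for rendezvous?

φ = 102.2°

Semi-major axis of the transfer orbit: a_t = (7000 + 48750)/2 = 27875 km.
Transfer time t = π√(a_t³/μ) = 23158.13 s.
The target's mean motion on its circular orbit is ω₂ = √(μ/r₂³) = 5.865523×10^-5 rad/s.
Angle swept by the target during transfer: ω₂·t = 1.35835 rad = 77.83°.
Arrival is 180° from departure on the ellipse, so φ = 180° − 77.83° = 102.2°.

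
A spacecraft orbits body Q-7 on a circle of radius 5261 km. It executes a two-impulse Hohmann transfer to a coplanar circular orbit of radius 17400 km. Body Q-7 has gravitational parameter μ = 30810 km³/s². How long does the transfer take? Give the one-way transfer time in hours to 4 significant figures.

t = 5.996 hours

The Hohmann ellipse has a_t = (r₁ + r₂)/2 = 11330.5 km.
Half the transfer-orbit period gives t = π√(a_t³/μ) = 21586 s.
Converting: 21586 s ÷ 3600 s/hour = 5.996 hours.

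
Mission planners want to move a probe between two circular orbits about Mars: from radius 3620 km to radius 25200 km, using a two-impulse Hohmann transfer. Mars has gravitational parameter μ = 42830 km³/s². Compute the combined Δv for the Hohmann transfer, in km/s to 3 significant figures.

Δv = 1.76 km/s

Semi-major axis of the transfer orbit: a_t = (3620 + 25200)/2 = 14410 km.
At r₁ the circular-orbit speed is v₁ = √(μ/r₁) = 3.440 km/s.
Transfer-orbit speed at r₁ (vis-viva): v_p = √[μ(2/r₁ − 1/a_t)] = 4.549 km/s.
First burn Δv₁ = |v_p − v₁| = 1.109 km/s.
At r₂, v₂ = √(μ/r₂) = 1.3037 km/s.
Transfer-orbit speed at r₂: v_a = √[μ(2/r₂ − 1/a_t)] = 0.65343 km/s.
Second burn Δv₂ = |v₂ − v_a| = 0.6503 km/s.
Δv = Δv₁ + Δv₂ = 1.109 + 0.6503 = 1.759 km/s.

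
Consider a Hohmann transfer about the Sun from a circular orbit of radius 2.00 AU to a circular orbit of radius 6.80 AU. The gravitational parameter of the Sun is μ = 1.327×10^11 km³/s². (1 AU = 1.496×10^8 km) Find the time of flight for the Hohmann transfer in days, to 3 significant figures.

In km: r₁ = 2.00 × 1.496×10^8 = 2.992×10^8 km; r₂ = 6.80 × 1.496×10^8 = 1.01728×10^9 km.
The Hohmann ellipse has a_t = (r₁ + r₂)/2 = 6.5824×10^8 km.
By Kepler's third law the transfer-orbit period is T = 2π√(a_t³/μ), so t = T/2 = 1.456×10^8 s.
Converting: 1.456×10^8 s ÷ 86400 s/day = 1690 days.

t = 1690 days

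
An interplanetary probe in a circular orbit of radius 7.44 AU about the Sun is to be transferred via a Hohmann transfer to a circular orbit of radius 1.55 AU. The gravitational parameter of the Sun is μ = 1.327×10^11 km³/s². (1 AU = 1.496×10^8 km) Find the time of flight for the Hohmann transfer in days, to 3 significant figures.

t = 1740 days

In km: r₁ = 7.44 × 1.496×10^8 = 1.113024×10^9 km; r₂ = 1.55 × 1.496×10^8 = 2.3188×10^8 km.
Transfer-ellipse semi-major axis a_t = (r₁ + r₂)/2 = (1.113024×10^9 + 2.3188×10^8)/2 = 6.72452×10^8 km.
Half the transfer-orbit period gives t = π√(a_t³/μ) = 1.504×10^8 s.
Converting: 1.504×10^8 s ÷ 86400 s/day = 1740 days.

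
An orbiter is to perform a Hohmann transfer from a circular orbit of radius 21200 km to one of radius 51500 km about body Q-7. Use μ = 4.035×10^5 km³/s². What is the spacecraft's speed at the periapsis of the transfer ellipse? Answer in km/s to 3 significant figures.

Transfer-ellipse semi-major axis a_t = (r₁ + r₂)/2 = (21200 + 51500)/2 = 36350 km.
At periapsis, r = 21200 km.
From the vis-viva equation, v = √[μ(2/r − 1/a_t)] = 5.193 km/s.

v = 5.19 km/s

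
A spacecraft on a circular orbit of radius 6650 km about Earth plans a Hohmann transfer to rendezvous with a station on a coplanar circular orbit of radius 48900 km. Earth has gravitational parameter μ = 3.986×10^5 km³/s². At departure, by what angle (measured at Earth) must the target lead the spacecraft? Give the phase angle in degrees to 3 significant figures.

The Hohmann ellipse has a_t = (r₁ + r₂)/2 = 27775 km.
The half-period of the transfer ellipse is t = π√(a_t³/μ) = 23033.6 s.
The target's mean motion on its circular orbit is ω₂ = √(μ/r₂³) = 5.83855×10^-5 rad/s.
Angle swept by the target during transfer: ω₂·t = 1.3448 rad = 77.05°.
The spacecraft traverses 180° on the transfer ellipse, so the target must lead by 180° − 77.05° = 103°.

φ = 103°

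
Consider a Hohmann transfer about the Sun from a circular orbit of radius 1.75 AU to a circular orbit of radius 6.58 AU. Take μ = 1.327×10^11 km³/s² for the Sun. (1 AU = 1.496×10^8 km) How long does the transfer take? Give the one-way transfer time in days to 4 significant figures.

In km: r₁ = 1.75 × 1.496×10^8 = 2.618×10^8 km; r₂ = 6.58 × 1.496×10^8 = 9.84368×10^8 km.
Transfer-ellipse semi-major axis a_t = (r₁ + r₂)/2 = (2.618×10^8 + 9.84368×10^8)/2 = 6.23084×10^8 km.
By Kepler's third law the transfer-orbit period is T = 2π√(a_t³/μ), so t = T/2 = 1.341×10^8 s.
Converting: 1.341×10^8 s ÷ 86400 s/day = 1552 days.

t = 1552 days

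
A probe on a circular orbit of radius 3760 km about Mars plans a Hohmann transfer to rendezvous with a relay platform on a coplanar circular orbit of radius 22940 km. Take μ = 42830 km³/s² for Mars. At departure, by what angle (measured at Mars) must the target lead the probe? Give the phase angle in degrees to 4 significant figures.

The Hohmann ellipse has a_t = (r₁ + r₂)/2 = 13350 km.
Transfer time t = π√(a_t³/μ) = 23415 s.
Target angular speed ω₂ = √(μ/r₂³) = 5.9564×10^-5 rad/s.
Angle swept by the target during transfer: ω₂·t = 1.3947 rad = 79.91°.
Arrival is 180° from departure on the ellipse, so φ = 180° − 79.91° = 100.1°.

φ = 100.1°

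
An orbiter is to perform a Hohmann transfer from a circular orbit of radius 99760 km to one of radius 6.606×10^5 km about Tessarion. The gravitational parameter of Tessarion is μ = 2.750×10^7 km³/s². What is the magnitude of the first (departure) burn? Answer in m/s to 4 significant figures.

Δv₁ = 5283 m/s

The Hohmann ellipse has a_t = (r₁ + r₂)/2 = 3.8018×10^5 km.
Circular speed at r = 99760 km: v_c = √(μ/r) = 16.603 km/s.
Vis-viva on the transfer ellipse at r = 99760 km gives v_t = √[μ(2/r − 1/a_t)] = 21.886 km/s.
Δv₁ = |v_t − v_c| = |21.886 − 16.603| = 5.283 km/s.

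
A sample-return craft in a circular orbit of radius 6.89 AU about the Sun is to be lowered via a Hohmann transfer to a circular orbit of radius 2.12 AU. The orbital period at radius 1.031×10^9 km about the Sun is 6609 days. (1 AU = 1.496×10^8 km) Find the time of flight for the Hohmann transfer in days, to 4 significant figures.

From Kepler's third law T² = 4π²r³/μ at r = 1.031×10^9 km, T = 6609 days = 6609 × 86400 s = 5.710176×10^8 s: μ = 4π²r³/T² = 1.32690×10^11 km³/s².
In km: r₁ = 6.89 × 1.496×10^8 = 1.030744×10^9 km; r₂ = 2.12 × 1.496×10^8 = 3.17152×10^8 km.
Transfer-ellipse semi-major axis a_t = (r₁ + r₂)/2 = (1.030744×10^9 + 3.17152×10^8)/2 = 6.73948×10^8 km.
Half the transfer-orbit period gives t = π√(a_t³/μ) = 1.5089×10^8 s.
Converting: 1.5089×10^8 s ÷ 86400 s/day = 1746 days.

t = 1746 days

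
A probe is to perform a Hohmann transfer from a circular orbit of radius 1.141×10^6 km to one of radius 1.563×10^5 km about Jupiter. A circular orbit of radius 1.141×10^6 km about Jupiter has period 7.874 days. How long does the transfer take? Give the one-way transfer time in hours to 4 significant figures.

From Kepler's third law T² = 4π²r³/μ at r = 1.141×10^6 km, T = 7.874 days = 7.874 × 86400 s = 6.803136×10^5 s: μ = 4π²r³/T² = 1.26706×10^8 km³/s².
Semi-major axis of the transfer orbit: a_t = (1.141×10^6 + 1.563×10^5)/2 = 6.4865×10^5 km.
Half the transfer-orbit period gives t = π√(a_t³/μ) = 1.458×10^5 s.
Converting: 1.458×10^5 s ÷ 3600 s/hour = 40.50 hours.

t = 40.50 hours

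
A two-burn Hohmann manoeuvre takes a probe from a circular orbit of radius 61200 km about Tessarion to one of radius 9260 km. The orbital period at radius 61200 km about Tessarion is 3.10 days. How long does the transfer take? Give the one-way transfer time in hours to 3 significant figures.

t = 16.2 hours

From Kepler's third law T² = 4π²r³/μ at r = 61200 km, T = 3.10 days = 3.10 × 86400 s = 2.6784×10^5 s: μ = 4π²r³/T² = 1.26143×10^5 km³/s².
The Hohmann ellipse has a_t = (r₁ + r₂)/2 = 35230 km.
Transfer time t = π√(a_t³/μ) = π√((35230)³ / 1.26143×10^5) = 58490 s.
Converting: 58490 s ÷ 3600 s/hour = 16.2 hours.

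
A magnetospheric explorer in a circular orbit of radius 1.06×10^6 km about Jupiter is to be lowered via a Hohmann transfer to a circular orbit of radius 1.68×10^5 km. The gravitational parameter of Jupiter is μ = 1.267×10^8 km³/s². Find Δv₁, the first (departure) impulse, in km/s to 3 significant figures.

Δv₁ = 5.21 km/s

Semi-major axis of the transfer orbit: a_t = (1.060×10^6 + 1.680×10^5)/2 = 6.140×10^5 km.
Circular speed at r = 1.060×10^6 km: v_c = √(μ/r) = 10.933 km/s.
Vis-viva on the transfer ellipse at r = 1.060×10^6 km gives v_t = √[μ(2/r − 1/a_t)] = 5.7188 km/s.
Δv₁ = |v_t − v_c| = |5.7188 − 10.933| = 5.214 km/s.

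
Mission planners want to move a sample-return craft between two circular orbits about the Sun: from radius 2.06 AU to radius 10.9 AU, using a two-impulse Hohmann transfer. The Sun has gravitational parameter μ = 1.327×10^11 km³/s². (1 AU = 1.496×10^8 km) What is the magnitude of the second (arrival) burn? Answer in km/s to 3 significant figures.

Δv₂ = 3.93 km/s

In km: r₁ = 2.06 × 1.496×10^8 = 3.08176×10^8 km; r₂ = 10.9 × 1.496×10^8 = 1.63064×10^9 km.
The Hohmann ellipse has a_t = (r₁ + r₂)/2 = 9.69408×10^8 km.
Circular speed at r = 1.63064×10^9 km: v_c = √(μ/r) = 9.021 km/s.
Vis-viva on the transfer ellipse at r = 1.63064×10^9 km gives v_t = √[μ(2/r − 1/a_t)] = 5.086 km/s.
Δv₂ = |v_t − v_c| = |5.086 − 9.021| = 3.935 km/s.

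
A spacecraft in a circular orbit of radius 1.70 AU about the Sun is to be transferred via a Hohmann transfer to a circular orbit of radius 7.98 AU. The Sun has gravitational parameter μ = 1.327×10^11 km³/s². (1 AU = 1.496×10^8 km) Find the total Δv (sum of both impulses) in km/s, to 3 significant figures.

Δv = 10.8 km/s

In km: r₁ = 1.70 × 1.496×10^8 = 2.5432×10^8 km; r₂ = 7.98 × 1.496×10^8 = 1.193808×10^9 km.
Transfer-ellipse semi-major axis a_t = (r₁ + r₂)/2 = (2.5432×10^8 + 1.193808×10^9)/2 = 7.24064×10^8 km.
Circular speed at r₁: v₁ = √(μ/r₁) = √(1.327×10^11/2.5432×10^8) = 22.843 km/s.
Transfer-orbit speed at r₁ (v² = μ(2/r − 1/a)): v_p = √[μ(2/r₁ − 1/a_t)] = 29.331 km/s.
First burn Δv₁ = |v_p − v₁| = 6.488 km/s.
Circular speed at r₂: v₂ = √(μ/r₂) = 10.543 km/s.
Transfer-orbit speed at r₂: v_a = √[μ(2/r₂ − 1/a_t)] = 6.2484 km/s.
Second burn Δv₂ = |v₂ − v_a| = 4.295 km/s.
Δv = Δv₁ + Δv₂ = 6.488 + 4.295 = 10.78 km/s.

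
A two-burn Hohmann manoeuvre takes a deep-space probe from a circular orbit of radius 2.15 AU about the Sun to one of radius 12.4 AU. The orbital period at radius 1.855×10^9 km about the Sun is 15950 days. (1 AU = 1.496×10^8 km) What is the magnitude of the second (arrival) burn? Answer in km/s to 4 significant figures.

From Kepler's third law T² = 4π²r³/μ at r = 1.855×10^9 km, T = 15950 days = 15950 × 86400 s = 1.37808×10^9 s: μ = 4π²r³/T² = 1.32691×10^11 km³/s².
In km: r₁ = 2.15 × 1.496×10^8 = 3.2164×10^8 km; r₂ = 12.4 × 1.496×10^8 = 1.85504×10^9 km.
Transfer-ellipse semi-major axis a_t = (r₁ + r₂)/2 = (3.2164×10^8 + 1.85504×10^9)/2 = 1.08834×10^9 km.
Circular speed at r = 1.85504×10^9 km: v_c = √(μ/r) = 8.458 km/s.
Transfer-orbit speed at the same r (vis-viva, a = a_t): v_t = √[μ(2/r − 1/a_t)] = 4.598 km/s.
Δv₂ = |v_t − v_c| = |4.598 − 8.458| = 3.860 km/s.

Δv₂ = 3.860 km/s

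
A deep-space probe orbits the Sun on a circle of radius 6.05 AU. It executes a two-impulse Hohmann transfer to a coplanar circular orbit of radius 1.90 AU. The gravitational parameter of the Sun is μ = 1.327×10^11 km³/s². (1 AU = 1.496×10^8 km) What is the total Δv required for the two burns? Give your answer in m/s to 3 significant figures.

Δv = 8790 m/s

In km: r₁ = 6.05 × 1.496×10^8 = 9.0508×10^8 km; r₂ = 1.90 × 1.496×10^8 = 2.8424×10^8 km.
Transfer-ellipse semi-major axis a_t = (r₁ + r₂)/2 = (9.0508×10^8 + 2.8424×10^8)/2 = 5.9466×10^8 km.
At r₁ the circular-orbit speed is v₁ = √(μ/r₁) = 12.1085 km/s.
On the transfer ellipse at r₁, vis-viva gives v_a = √[μ(2/r₁ − 1/a_t)] = 8.37144 km/s.
First burn Δv₁ = |v_a − v₁| = 3.737 km/s.
At r₂, v₂ = √(μ/r₂) = 21.61 km/s.
Transfer-orbit speed at r₂: v_p = √[μ(2/r₂ − 1/a_t)] = 26.66 km/s.
Second burn Δv₂ = |v₂ − v_p| = 5.050 km/s.
Total Δv = Δv₁ + Δv₂ = 8.787 km/s.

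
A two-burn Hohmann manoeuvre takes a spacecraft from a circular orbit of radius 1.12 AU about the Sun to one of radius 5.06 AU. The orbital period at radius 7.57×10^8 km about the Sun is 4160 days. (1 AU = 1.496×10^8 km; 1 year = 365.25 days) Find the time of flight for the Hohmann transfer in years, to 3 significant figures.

t = 2.72 years

From Kepler's third law T² = 4π²r³/μ at r = 7.57×10^8 km, T = 4160 days = 4160 × 86400 s = 3.59424×10^8 s: μ = 4π²r³/T² = 1.32566×10^11 km³/s².
In km: r₁ = 1.12 × 1.496×10^8 = 1.67552×10^8 km; r₂ = 5.06 × 1.496×10^8 = 7.56976×10^8 km.
Transfer-ellipse semi-major axis a_t = (r₁ + r₂)/2 = (1.67552×10^8 + 7.56976×10^8)/2 = 4.62264×10^8 km.
Half the transfer-orbit period gives t = π√(a_t³/μ) = 8.576×10^7 s.
Converting: 8.576×10^7 s ÷ 3.15576×10^7 s/year (365.25 × 86400) = 2.72 years.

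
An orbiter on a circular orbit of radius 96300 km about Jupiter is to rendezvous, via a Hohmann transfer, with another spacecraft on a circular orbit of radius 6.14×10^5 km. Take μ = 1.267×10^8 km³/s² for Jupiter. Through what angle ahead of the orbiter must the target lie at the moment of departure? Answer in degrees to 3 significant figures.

The Hohmann ellipse has a_t = (r₁ + r₂)/2 = 3.5515×10^5 km.
The half-period of the transfer ellipse is t = π√(a_t³/μ) = 59070 s.
Target angular speed ω₂ = √(μ/r₂³) = 2.340×10^-5 rad/s.
Angle swept by the target during transfer: ω₂·t = 1.382 rad = 79.18°.
The orbiter traverses 180° on the transfer ellipse, so the target must lead by 180° − 79.18° = 101°.

φ = 101°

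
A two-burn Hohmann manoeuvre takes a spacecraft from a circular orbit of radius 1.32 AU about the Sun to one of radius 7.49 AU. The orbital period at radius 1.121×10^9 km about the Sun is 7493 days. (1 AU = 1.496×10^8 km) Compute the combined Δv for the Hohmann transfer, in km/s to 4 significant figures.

Δv = 12.80 km/s

From Kepler's third law T² = 4π²r³/μ at r = 1.121×10^9 km, T = 7493 days = 7493 × 86400 s = 6.473952×10^8 s: μ = 4π²r³/T² = 1.32690×10^11 km³/s².
In km: r₁ = 1.32 × 1.496×10^8 = 1.97472×10^8 km; r₂ = 7.49 × 1.496×10^8 = 1.120504×10^9 km.
The Hohmann ellipse has a_t = (r₁ + r₂)/2 = 6.58988×10^8 km.
At r₁ the circular-orbit speed is v₁ = √(μ/r₁) = 25.922 km/s.
On the transfer ellipse at r₁, vis-viva gives v_p = √[μ(2/r₁ − 1/a_t)] = 33.801 km/s.
First burn Δv₁ = |v_p − v₁| = 7.879 km/s.
At r₂, v₂ = √(μ/r₂) = 10.882 km/s.
Transfer-orbit speed at r₂: v_a = √[μ(2/r₂ − 1/a_t)] = 5.9570 km/s.
Second burn Δv₂ = |v₂ − v_a| = 4.925 km/s.
Δv = Δv₁ + Δv₂ = 7.879 + 4.925 = 12.80 km/s.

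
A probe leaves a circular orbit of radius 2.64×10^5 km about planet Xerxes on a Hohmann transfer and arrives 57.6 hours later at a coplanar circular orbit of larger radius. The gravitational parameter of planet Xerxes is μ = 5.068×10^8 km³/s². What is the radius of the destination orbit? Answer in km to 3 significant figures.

r₂ = 2.34×10^6 km

Transfer time t = 57.6 hours = 2.0736×10^5 s, and t = π√(a_t³/μ).
So a_t = (μ t²/π²)^(1/3) = (5.068×10^8 × (2.0736×10^5)² / π²)^(1/3) = 1.3022×10^6 km.
Since a_t = (r₁ + r₂)/2, r₂ = 2a_t − r₁ = 2×1.3022×10^6 − 2.640×10^5 = 2.3404×10^6 km.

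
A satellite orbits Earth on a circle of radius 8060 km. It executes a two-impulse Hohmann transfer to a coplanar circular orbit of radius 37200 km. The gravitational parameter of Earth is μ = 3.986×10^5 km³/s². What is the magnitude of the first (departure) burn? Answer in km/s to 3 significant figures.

Δv₁ = 1.98 km/s

Transfer-ellipse semi-major axis a_t = (r₁ + r₂)/2 = (8060 + 37200)/2 = 22630 km.
On the circular orbit at r = 8060 km, v_c = √(μ/r) = 7.032 km/s.
Transfer-orbit speed at the same r (vis-viva, a = a_t): v_t = √[μ(2/r − 1/a_t)] = 9.016 km/s.
Δv₁ = |v_t − v_c| = |9.016 − 7.032| = 1.984 km/s.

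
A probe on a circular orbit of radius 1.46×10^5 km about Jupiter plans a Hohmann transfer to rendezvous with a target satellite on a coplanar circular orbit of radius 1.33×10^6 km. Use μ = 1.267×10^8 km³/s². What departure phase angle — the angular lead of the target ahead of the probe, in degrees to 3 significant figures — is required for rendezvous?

The Hohmann ellipse has a_t = (r₁ + r₂)/2 = 7.380×10^5 km.
The half-period of the transfer ellipse is t = π√(a_t³/μ) = 1.76948×10^5 s.
The target's mean motion on its circular orbit is ω₂ = √(μ/r₂³) = 7.33856×10^-6 rad/s.
Angle swept by the target during transfer: ω₂·t = 1.2985 rad = 74.40°.
The probe traverses 180° on the transfer ellipse, so the target must lead by 180° − 74.40° = 106°.

φ = 106°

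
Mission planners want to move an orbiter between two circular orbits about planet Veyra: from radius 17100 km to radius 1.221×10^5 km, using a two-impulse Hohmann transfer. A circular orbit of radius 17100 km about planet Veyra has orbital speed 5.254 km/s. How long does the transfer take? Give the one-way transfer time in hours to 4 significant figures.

From the circular-orbit relation v² = μ/r at r = 17100 km: μ = v²r = (5.254)² × 17100 = 4.72037×10^5 km³/s².
Transfer-ellipse semi-major axis a_t = (r₁ + r₂)/2 = (17100 + 1.221×10^5)/2 = 69600 km.
Half the transfer-orbit period gives t = π√(a_t³/μ) = 83960 s.
Converting: 83960 s ÷ 3600 s/hour = 23.32 hours.

t = 23.32 hours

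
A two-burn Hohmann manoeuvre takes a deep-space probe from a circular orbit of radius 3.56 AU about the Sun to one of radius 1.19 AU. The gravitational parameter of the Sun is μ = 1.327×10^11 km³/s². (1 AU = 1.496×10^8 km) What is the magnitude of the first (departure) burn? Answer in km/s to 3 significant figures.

In km: r₁ = 3.56 × 1.496×10^8 = 5.32576×10^8 km; r₂ = 1.19 × 1.496×10^8 = 1.78024×10^8 km.
The Hohmann ellipse has a_t = (r₁ + r₂)/2 = 3.553×10^8 km.
Circular speed at r = 5.32576×10^8 km: v_c = √(μ/r) = 15.785 km/s.
Transfer-orbit speed at the same r (vis-viva, a = a_t): v_t = √[μ(2/r − 1/a_t)] = 11.173 km/s.
Δv₁ = |v_t − v_c| = |11.173 − 15.785| = 4.612 km/s.

Δv₁ = 4.61 km/s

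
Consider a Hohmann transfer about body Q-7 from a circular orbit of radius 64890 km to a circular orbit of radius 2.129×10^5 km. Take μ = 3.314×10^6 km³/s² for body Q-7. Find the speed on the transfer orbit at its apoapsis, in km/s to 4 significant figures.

The Hohmann ellipse has a_t = (r₁ + r₂)/2 = 1.38895×10^5 km.
The apoapsis of the transfer ellipse is at r = 2.129×10^5 km.
Applying v² = μ(2/r − 1/a_t): v = 2.697 km/s.

v = 2.697 km/s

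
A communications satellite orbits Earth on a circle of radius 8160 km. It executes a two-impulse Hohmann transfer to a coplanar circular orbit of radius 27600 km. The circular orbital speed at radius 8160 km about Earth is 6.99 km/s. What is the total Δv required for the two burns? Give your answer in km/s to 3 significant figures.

Δv = 2.93 km/s

From the circular-orbit relation v² = μ/r at r = 8160 km: μ = v²r = (6.99)² × 8160 = 3.98698×10^5 km³/s².
The Hohmann ellipse has a_t = (r₁ + r₂)/2 = 17880 km.
At r₁ the circular-orbit speed is v₁ = √(μ/r₁) = 6.990 km/s.
On the transfer ellipse at r₁, v² = μ(2/r − 1/a) gives v_p = √[μ(2/r₁ − 1/a_t)] = 8.685 km/s.
First burn Δv₁ = |v_p − v₁| = 1.695 km/s.
Circular speed at r₂: v₂ = √(μ/r₂) = 3.801 km/s.
Transfer-orbit speed at r₂: v_a = √[μ(2/r₂ − 1/a_t)] = 2.568 km/s.
Second burn Δv₂ = |v₂ − v_a| = 1.233 km/s.
Δv = Δv₁ + Δv₂ = 1.695 + 1.233 = 2.928 km/s.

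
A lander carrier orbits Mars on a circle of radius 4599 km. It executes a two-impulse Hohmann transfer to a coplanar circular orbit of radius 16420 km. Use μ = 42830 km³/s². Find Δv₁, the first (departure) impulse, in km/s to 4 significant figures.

Semi-major axis of the transfer orbit: a_t = (4599 + 16420)/2 = 10509.5 km.
Circular speed at r = 4599 km: v_c = √(μ/r) = 3.0517 km/s.
Transfer-orbit speed at the same r (vis-viva, a = a_t): v_t = √[μ(2/r − 1/a_t)] = 3.8145 km/s.
Δv₁ = |v_t − v_c| = |3.8145 − 3.0517| = 0.7628 km/s.

Δv₁ = 0.7628 km/s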